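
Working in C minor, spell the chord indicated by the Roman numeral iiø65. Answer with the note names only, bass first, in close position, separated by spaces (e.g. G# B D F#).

F Ab C D

The numeral's case and figure indicate a half-diminished seventh chord. In C minor its root, scale degree 2, is D.
Stacking thirds from D gives D-F-Ab-C.
With the 65 figure the chord is in first inversion; from the bass F upward in close position it reads F-Ab-C-D.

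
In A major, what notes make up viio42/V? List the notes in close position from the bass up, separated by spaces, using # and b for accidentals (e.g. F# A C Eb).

C D# F# A

viio42/V is a secondary leading-tone chord. The target V is E in A major; the applied chord is rooted a semitone below, on D#.
Building a fully diminished seventh chord on D# gives D#-F#-A-C.
With the 42 figure the chord is in third inversion; from the bass C upward in close position it reads C-D#-F#-A.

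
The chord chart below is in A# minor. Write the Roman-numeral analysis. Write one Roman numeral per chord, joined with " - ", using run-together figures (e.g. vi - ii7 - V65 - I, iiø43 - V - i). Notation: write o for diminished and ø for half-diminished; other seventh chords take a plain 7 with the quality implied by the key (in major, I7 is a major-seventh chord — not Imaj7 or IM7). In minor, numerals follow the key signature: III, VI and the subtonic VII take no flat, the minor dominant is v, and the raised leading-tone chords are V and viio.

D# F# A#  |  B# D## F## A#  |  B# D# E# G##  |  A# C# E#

iv - V7/V - V43 - i

D#-F#-A#: root D# is the subdominant; minor triad there is iv.
B#-D##-F##-A# is the secondary dominant of V (dominant seventh chord on B#): V7/V.
B#-D#-E#-G## has root E#, degree 5 in A# minor, so V43.
A#-C#-E#: root A# is the tonic; minor triad there is i.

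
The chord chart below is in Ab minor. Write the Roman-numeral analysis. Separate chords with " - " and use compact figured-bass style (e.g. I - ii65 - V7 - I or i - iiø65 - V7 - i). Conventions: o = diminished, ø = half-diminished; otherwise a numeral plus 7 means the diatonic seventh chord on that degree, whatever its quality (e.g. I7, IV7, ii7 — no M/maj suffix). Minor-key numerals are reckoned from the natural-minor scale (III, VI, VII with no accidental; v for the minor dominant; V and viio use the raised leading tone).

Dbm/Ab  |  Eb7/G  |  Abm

Dbm/Ab has root Db, degree 4 in Ab minor, so iv64.
Eb7/G: root Eb is the dominant; dominant seventh chord there is V65.
Abm: minor triad on Ab = scale degree 1 → i.

iv64 - V65 - i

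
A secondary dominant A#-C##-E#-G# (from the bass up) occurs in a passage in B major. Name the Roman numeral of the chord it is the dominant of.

iii

The chord is a dominant seventh chord on A#.
A dominant resolves down a perfect fifth: A# → D#. In B major, D# is scale degree 3, i.e. iii.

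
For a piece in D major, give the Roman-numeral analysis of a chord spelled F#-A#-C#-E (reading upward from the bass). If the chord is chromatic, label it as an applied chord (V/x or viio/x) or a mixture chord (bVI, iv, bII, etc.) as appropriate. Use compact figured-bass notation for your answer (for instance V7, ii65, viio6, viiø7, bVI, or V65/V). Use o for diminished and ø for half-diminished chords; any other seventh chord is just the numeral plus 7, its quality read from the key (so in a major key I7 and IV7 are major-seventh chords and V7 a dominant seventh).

Stacked in thirds the chord is F#-A#-C#-E: a dominant seventh chord on F#.
F# is not a diatonic chord root with this quality in D major, but it lies a perfect fifth above B (vi), so the chord functions as an applied dominant of vi.

V7/vi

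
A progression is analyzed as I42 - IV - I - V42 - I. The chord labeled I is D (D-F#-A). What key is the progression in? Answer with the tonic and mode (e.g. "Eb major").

I is given as D-F#-A — a major triad with root D.
If D is scale degree 1 and the mode makes that degree carry a major triad, the tonic is D and the mode is major.

D major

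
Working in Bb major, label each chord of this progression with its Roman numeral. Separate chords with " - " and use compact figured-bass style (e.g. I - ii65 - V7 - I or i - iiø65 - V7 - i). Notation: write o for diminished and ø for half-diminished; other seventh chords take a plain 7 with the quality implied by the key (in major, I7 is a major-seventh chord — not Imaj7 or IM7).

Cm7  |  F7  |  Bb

Cm7: root C is the supertonic; minor seventh chord there is ii7.
F7: root F is the dominant; dominant seventh chord there is V7.
Bb: root Bb is the tonic; major triad there is I.

ii7 - V7 - I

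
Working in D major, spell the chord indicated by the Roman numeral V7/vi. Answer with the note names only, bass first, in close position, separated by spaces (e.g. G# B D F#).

V7/vi is a secondary dominant — the dominant seventh of vi. vi in D major is B, so the applied chord's root is F#, a perfect fifth above.
Building a dominant seventh chord on F# gives F#-A#-C#-E.

F# A# C# E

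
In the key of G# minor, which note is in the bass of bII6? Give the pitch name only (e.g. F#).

C#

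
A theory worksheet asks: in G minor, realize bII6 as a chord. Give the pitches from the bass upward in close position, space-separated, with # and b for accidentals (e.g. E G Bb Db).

C Eb Ab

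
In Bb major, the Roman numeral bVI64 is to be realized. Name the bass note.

bVI in Bb major has root Gb; the chord is Gb-Bb-Db.
The figure 64 means second inversion — the fifth is in the bass.

Db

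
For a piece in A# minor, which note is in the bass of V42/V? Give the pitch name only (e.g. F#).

The applied chord V42/V is rooted on B#: B#-D##-F##-A#.
The figure 42 means third inversion — the seventh is in the bass.

A#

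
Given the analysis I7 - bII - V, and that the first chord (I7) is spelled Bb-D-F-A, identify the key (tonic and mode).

Bb major

The anchor chord is a major seventh chord on Bb, labeled I7.
If Bb is scale degree 1 and the mode makes that degree carry a major seventh chord, the tonic is Bb and the mode is major.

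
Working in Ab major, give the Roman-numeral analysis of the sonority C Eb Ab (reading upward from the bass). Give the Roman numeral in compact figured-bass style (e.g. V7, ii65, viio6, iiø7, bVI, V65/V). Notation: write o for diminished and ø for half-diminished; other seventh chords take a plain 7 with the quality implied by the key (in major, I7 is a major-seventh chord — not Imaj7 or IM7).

The pitches Ab-C-Eb form a major triad rooted on Ab.
Ab is scale degree 1 in Ab major, and a major triad on that degree is written I.
With C in the bass the chord is in first inversion, so the figured bass is 6.

I6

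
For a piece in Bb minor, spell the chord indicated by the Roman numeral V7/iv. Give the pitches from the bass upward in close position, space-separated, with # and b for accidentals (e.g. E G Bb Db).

The slash means an applied dominant: we want the dominant of iv. In Bb minor, iv is Eb minor, and its dominant is built on Bb.
Building a dominant seventh chord on Bb gives Bb-D-F-Ab.

Bb D F Ab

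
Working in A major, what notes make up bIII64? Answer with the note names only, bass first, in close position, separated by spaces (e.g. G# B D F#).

Scale degree 3 in A major is C#; lowering it a half step gives C. bIII64 is a major triad on the lowered third degree, borrowed from the parallel minor.
So the chord is C-E-G.
With the 64 figure the chord is in second inversion; from the bass G upward in close position it reads G-C-E.

G C E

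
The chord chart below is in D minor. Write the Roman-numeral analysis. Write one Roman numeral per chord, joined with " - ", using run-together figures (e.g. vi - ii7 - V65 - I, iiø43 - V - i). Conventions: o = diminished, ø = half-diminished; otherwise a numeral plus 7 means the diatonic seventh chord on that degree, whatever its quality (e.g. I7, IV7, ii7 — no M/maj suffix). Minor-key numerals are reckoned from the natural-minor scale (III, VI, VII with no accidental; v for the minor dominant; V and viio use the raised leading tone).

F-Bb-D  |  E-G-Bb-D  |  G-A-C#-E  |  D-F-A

F-Bb-D: major triad on Bb = scale degree 6 → VI64.
E-G-Bb-D: root E is the supertonic; half-diminished seventh chord there is iiø7.
G-A-C#-E has root A, degree 5 in D minor, so V42.
D-F-A: root D is the tonic; minor triad there is i.

VI64 - iiø7 - V42 - i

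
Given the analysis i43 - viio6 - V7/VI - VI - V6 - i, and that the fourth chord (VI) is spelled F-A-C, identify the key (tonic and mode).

VI is given as F-A-C — a major triad with root F.
Counting down 5 scale steps from F places the tonic on A; a major triad on degree 6 is diatonic only in minor.

A minor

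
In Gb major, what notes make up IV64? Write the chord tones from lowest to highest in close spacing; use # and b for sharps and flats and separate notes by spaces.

Gb Cb Eb

The numeral's case and figure indicate a major triad. In Gb major its root, scale degree 4, is Cb.
That chord is spelled Cb-Eb-Gb.
With the 64 figure the chord is in second inversion; from the bass Gb upward in close position it reads Gb-Cb-Eb.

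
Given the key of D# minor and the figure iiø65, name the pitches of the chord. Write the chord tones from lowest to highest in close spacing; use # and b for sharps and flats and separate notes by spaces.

In D# minor, the supertonic is E#, and the diatonic chord built there is a half-diminished seventh chord.
Stacking thirds from E# gives E#-G#-B-D#.
With the 65 figure the chord is in first inversion; from the bass G# upward in close position it reads G#-B-D#-E#.

G# B D# E#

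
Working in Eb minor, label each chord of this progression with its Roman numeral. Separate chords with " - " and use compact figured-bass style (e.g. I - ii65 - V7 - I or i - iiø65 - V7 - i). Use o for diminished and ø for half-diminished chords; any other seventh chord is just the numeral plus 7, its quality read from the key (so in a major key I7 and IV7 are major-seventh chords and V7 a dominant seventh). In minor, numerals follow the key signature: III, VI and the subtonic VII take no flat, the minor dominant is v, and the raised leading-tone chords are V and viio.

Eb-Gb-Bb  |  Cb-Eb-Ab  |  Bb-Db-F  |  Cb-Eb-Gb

i - iv6 - v - VI

Eb-Gb-Bb: root Eb is the tonic; minor triad there is i.
Cb-Eb-Ab: root Ab is the subdominant; minor triad there is iv6.
Bb-Db-F: root Bb is the dominant; minor triad there is v.
Cb-Eb-Gb: root Cb is the submediant; major triad there is VI.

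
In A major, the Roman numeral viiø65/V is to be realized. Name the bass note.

The applied chord viiø65/V is rooted on D#: D#-F#-A-C#.
The figure 65 means first inversion — the third is in the bass.

F#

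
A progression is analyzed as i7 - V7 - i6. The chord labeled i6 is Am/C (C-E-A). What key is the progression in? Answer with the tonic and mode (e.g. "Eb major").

A minor

i6 is given as C-E-A — a minor triad with root A.
If A is scale degree 1 and the mode makes that degree carry a minor triad, the tonic is A and the mode is minor.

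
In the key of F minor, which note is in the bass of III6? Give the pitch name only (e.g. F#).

III in F minor has root Ab; the chord is Ab-C-Eb.
The figure 6 means first inversion — the third is in the bass.

C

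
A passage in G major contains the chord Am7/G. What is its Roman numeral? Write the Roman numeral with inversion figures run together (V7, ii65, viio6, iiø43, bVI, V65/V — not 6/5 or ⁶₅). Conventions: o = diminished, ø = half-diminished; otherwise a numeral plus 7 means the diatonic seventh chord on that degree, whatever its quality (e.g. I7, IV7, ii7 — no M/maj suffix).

ii42

Stacked in thirds the chord is A-C-E-G: a minor seventh chord on A.
A is scale degree 2 in G major, and a minor seventh chord on that degree is written ii7.
With G in the bass the chord is in third inversion, so the figured bass is 42.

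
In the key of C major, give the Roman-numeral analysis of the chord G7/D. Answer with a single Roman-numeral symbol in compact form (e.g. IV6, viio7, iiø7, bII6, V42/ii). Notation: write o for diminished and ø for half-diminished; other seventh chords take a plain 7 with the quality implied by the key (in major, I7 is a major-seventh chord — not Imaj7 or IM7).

V43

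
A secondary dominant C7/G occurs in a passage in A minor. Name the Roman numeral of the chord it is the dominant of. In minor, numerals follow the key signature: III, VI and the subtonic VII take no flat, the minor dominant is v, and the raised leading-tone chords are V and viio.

The chord is a dominant seventh chord on C.
A dominant resolves down a perfect fifth: C → F. In A minor, F is scale degree 6, i.e. VI.

VI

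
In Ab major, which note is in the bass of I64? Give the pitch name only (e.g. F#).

Eb

I in Ab major has root Ab; the chord is Ab-C-Eb.
The figure 64 means second inversion — the fifth is in the bass.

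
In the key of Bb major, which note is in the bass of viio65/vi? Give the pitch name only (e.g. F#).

The applied chord viio65/vi is rooted on F#: F#-A-C-Eb.
The figure 65 means first inversion — the third is in the bass.

A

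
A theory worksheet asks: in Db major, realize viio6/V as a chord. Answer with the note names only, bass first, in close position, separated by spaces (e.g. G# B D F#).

Bb Db G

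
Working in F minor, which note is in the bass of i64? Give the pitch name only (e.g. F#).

C

i in F minor has root F; the chord is F-Ab-C.
The figure 64 means second inversion — the fifth is in the bass.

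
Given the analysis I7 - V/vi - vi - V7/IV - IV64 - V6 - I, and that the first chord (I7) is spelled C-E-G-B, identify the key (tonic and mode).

C major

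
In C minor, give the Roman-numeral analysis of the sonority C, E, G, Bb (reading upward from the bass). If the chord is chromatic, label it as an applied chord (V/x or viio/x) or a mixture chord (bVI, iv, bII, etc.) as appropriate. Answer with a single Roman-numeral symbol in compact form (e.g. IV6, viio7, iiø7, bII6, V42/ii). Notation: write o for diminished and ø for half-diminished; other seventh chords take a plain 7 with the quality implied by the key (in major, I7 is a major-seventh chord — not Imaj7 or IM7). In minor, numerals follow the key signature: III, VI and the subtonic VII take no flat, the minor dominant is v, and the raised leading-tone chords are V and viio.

Stacked in thirds the chord is C-E-G-Bb: a dominant seventh chord on C.
C is not a diatonic chord root with this quality in C minor, but it lies a perfect fifth above F (iv), so the chord functions as an applied dominant of iv.

V7/iv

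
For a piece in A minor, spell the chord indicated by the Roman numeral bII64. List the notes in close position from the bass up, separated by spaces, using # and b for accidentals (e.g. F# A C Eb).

F Bb D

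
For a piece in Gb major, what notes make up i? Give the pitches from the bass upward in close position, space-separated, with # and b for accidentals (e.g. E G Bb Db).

Scale degree 1 in Gb major is Gb; here the chord built on it is altered to a minor triad. i is the minor tonic, borrowed from the parallel minor.
So the chord is Gb-Bbb-Db, a minor triad.

Gb Bbb Db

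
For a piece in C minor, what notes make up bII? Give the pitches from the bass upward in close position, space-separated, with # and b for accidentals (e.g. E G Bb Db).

bII is the Neapolitan chord — a major triad on the lowered second degree. In C minor that root is Db.
So the chord is Db-F-Ab, a major triad.

Db F Ab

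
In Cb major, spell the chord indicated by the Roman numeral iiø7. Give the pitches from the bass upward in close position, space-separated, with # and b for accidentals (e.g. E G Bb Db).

Scale degree 2 in Cb major is Db; here the chord built on it is altered to a half-diminished seventh chord. iiø7 is the half-diminished supertonic seventh, borrowed from the parallel minor.
So the chord is Db-Fb-Abb-Cb.

Db Fb Abb Cb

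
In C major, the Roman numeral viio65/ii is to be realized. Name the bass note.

E

The applied chord viio65/ii is rooted on C#: C#-E-G-Bb.
The figure 65 means first inversion — the third is in the bass.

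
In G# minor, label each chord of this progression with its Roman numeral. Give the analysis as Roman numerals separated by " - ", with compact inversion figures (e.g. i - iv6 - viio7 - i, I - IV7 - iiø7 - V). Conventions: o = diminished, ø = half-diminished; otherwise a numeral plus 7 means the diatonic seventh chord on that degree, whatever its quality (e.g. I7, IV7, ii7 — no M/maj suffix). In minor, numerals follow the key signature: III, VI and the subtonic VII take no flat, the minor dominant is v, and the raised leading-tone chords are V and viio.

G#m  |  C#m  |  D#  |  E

G#m: minor triad on G# = scale degree 1 → i.
C#m has root C#, degree 4 in G# minor, so iv.
D# has root D#, degree 5 in G# minor, so V.
E: root E is the submediant; major triad there is VI.

i - iv - V - VI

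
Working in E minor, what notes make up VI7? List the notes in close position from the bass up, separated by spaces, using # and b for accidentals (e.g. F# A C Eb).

C E G B

In E minor, scale degree 6 is C, and the diatonic chord built there is a major seventh chord.
That chord is spelled C-E-G-B.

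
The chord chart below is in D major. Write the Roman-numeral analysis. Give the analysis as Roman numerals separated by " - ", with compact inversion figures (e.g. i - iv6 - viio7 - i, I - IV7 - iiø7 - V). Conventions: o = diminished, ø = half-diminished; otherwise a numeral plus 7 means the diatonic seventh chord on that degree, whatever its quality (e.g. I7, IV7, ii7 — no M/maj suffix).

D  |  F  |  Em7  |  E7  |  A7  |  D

D has root D, degree 1 in D major, so I.
F: F with this quality isn't in the key; it's bIII, borrowed from the parallel minor.
Em7: minor seventh chord on E = scale degree 2 → ii7.
E7: a dominant seventh chord on E, the applied dominant of V → V7/V.
A7: dominant seventh chord on A = scale degree 5 → V7.
D has root D, degree 1 in D major, so I.

I - bIII - ii7 - V7/V - V7 - I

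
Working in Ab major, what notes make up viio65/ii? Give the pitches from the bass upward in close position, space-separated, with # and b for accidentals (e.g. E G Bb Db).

C Eb Gb A

The slash marks an applied leading-tone chord: viio of ii. In Ab major, ii is Bb, so the leading tone to it is A, a half step below.
Building a fully diminished seventh chord on A gives A-C-Eb-Gb.
With the 65 figure the chord is in first inversion; from the bass C upward in close position it reads C-Eb-Gb-A.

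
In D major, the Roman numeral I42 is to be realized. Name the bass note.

I in D major has root D; the chord is D-F#-A-C#.
The figure 42 means third inversion — the seventh is in the bass.

C#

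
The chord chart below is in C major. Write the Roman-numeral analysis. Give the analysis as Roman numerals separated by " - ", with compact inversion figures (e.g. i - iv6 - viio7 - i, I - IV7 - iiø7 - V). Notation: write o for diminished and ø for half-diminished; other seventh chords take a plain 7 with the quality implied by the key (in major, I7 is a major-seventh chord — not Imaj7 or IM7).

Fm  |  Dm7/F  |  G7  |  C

iv - ii65 - V7 - I

Fm: minor triad on F — chromatic; iv (borrowed from the parallel minor).
Dm7/F has root D, degree 2 in C major, so ii65.
G7: root G is the dominant; dominant seventh chord there is V7.
C: major triad on C = scale degree 1 → I.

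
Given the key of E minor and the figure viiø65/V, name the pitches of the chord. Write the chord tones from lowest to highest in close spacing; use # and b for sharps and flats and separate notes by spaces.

The slash marks an applied leading-tone chord: viio of V. In E minor, V is B, so the leading tone to it is A#, a half step below.
Building a half-diminished seventh chord on A# gives A#-C#-E-G#.
With the 65 figure the chord is in first inversion; from the bass C# upward in close position it reads C#-E-G#-A#.

C# E G# A#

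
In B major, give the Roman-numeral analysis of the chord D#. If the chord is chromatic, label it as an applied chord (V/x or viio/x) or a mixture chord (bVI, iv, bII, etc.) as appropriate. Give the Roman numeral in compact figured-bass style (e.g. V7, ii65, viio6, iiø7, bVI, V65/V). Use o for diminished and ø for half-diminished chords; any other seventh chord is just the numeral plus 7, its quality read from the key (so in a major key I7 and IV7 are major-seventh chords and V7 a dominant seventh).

V/vi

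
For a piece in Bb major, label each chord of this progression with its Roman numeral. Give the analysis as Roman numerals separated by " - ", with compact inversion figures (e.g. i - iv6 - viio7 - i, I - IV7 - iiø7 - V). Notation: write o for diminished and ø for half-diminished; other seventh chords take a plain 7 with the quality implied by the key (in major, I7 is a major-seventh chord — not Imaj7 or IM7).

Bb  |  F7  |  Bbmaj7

I - V7 - I7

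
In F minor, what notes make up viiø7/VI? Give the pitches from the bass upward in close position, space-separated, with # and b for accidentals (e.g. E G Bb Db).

viiø7/VI is a secondary leading-tone chord. The target VI is Db in F minor; the applied chord is rooted a semitone below, on C.
Building a half-diminished seventh chord on C gives C-Eb-Gb-Bb.

C Eb Gb Bb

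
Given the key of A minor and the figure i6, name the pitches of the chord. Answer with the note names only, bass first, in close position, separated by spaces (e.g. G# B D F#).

The numeral's case and figure indicate a minor triad. In A minor its root, the tonic, is A.
That chord is spelled A-C-E.
With the 6 figure the chord is in first inversion; from the bass C upward in close position it reads C-E-A.

C E A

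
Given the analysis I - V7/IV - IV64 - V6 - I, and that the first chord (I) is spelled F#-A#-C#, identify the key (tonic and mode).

The chord F# is a major triad rooted on F#; its label is I.
If F# is scale degree 1 and the mode makes that degree carry a major triad, the tonic is F# and the mode is major.

F# major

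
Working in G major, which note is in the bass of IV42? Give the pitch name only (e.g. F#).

B

IV in G major has root C; the chord is C-E-G-B.
The figure 42 means third inversion — the seventh is in the bass.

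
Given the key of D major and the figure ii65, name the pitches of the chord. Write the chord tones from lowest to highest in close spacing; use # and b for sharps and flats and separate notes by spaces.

In D major, scale degree 2 is E, and the diatonic chord built there is a minor seventh chord.
Stacking thirds from E gives E-G-B-D.
The figured bass 65 indicates first inversion, placing the third (G) in the bass: G-B-D-E.

G B D E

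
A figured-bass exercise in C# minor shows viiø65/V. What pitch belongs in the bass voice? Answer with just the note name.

The applied chord viiø65/V is rooted on F##: F##-A#-C#-E#.
The figure 65 means first inversion — the third is in the bass.

A#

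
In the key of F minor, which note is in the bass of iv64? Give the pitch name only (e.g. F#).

F

iv in F minor has root Bb; the chord is Bb-Db-F.
The figure 64 means second inversion — the fifth is in the bass.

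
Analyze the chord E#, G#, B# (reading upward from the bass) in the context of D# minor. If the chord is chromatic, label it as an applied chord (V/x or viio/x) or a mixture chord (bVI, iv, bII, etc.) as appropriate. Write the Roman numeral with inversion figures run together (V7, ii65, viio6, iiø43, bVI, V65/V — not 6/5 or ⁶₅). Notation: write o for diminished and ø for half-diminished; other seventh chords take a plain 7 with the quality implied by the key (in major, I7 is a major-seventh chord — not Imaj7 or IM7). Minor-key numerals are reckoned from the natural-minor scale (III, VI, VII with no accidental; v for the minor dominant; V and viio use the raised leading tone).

Stacked in thirds the chord is E#-G#-B#: a minor triad on E#.
E# is the second degree of D# minor. This is the minor supertonic, borrowed from the parallel major (the Dorian ii).

ii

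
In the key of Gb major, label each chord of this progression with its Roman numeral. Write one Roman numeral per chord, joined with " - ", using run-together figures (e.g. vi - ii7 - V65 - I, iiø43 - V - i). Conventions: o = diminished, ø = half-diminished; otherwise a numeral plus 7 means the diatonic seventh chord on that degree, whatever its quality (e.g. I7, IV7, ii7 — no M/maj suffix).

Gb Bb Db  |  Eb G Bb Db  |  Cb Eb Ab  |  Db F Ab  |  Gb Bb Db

Gb-Bb-Db has root Gb, degree 1 in Gb major, so I.
Eb-G-Bb-Db: a dominant seventh chord on Eb, the applied dominant of ii → V7/ii.
Cb-Eb-Ab has root Ab, degree 2 in Gb major, so ii6.
Db-F-Ab has root Db, degree 5 in Gb major, so V.
Gb-Bb-Db has root Gb, degree 1 in Gb major, so I.

I - V7/ii - ii6 - V - I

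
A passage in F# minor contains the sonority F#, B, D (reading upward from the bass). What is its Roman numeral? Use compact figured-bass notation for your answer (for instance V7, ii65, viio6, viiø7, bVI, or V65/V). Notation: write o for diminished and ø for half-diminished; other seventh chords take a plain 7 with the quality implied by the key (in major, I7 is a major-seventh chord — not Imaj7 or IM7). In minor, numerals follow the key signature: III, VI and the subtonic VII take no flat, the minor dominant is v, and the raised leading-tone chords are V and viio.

iv64

The pitches B-D-F# form a minor triad rooted on B.
B is scale degree 4 in F# minor, and a minor triad on that degree is written iv.
With F# in the bass the chord is in second inversion, so the figured bass is 64.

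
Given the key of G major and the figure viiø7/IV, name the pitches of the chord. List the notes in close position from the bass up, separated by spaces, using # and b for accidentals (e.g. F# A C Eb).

B D F A

The slash marks an applied leading-tone chord: viio of IV. In G major, IV is C, so the leading tone to it is B, a half step below.
Building a half-diminished seventh chord on B gives B-D-F-A.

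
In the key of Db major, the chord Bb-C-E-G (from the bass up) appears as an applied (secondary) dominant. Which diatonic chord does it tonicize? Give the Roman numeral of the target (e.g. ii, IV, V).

iii

The chord is a dominant seventh chord on C.
A dominant resolves down a perfect fifth: C → F. In Db major, F is scale degree 3, i.e. iii.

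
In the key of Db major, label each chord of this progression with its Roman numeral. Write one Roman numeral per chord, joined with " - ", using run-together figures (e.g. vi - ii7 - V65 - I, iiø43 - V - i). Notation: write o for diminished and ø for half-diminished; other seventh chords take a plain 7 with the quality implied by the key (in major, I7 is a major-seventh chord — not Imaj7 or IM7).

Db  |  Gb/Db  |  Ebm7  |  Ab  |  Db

I - IV64 - ii7 - V - I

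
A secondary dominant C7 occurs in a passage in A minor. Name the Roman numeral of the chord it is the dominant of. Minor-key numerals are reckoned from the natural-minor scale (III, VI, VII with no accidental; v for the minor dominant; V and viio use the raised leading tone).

The chord is a dominant seventh chord on C.
A dominant resolves down a perfect fifth: C → F. In A minor, F is scale degree 6, i.e. VI.

VI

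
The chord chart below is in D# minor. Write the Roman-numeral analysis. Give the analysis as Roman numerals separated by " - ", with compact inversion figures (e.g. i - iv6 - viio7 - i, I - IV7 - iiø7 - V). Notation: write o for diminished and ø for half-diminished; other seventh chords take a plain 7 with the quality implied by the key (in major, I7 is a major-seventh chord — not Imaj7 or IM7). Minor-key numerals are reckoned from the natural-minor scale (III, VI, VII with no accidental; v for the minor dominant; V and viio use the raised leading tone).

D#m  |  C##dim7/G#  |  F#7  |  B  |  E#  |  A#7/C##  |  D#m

i - viio43 - V7/VI - VI - V/V - V65 - i

D#m has root D#, degree 1 in D# minor, so i.
C##dim7/G#: root C## is the leading tone; fully diminished seventh chord there is viio43.
F#7 is the secondary dominant of VI (dominant seventh chord on F#): V7/VI.
B: root B is the submediant; major triad there is VI.
E# is the secondary dominant of V (major triad on E#): V/V.
A#7/C##: dominant seventh chord on A# = scale degree 5 → V65.
D#m has root D#, degree 1 in D# minor, so i.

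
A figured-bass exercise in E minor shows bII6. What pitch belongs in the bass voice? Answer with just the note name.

A

bII in E minor has root F; the chord is F-A-C.
The figure 6 means first inversion — the third is in the bass.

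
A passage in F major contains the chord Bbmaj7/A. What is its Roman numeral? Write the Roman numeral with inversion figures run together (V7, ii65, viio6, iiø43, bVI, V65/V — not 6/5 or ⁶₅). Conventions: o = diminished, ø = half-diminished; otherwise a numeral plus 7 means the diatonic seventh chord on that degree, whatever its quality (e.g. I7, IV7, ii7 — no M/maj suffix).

IV42

Stacked in thirds the chord is Bb-D-F-A: a major seventh chord on Bb.
In F major, Bb is the subdominant; the diatonic major seventh chord there is IV7.
With A in the bass the chord is in third inversion, so the figured bass is 42.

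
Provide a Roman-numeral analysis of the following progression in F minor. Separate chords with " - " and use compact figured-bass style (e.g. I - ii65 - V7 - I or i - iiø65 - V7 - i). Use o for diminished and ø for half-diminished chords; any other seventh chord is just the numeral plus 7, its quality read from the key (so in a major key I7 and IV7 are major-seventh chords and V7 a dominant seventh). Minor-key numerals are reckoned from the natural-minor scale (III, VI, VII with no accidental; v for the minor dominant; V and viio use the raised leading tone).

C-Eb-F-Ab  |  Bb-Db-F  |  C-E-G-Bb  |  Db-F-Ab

i43 - iv - V7 - VI

C-Eb-F-Ab has root F, degree 1 in F minor, so i43.
Bb-Db-F: root Bb is the subdominant; minor triad there is iv.
C-E-G-Bb: root C is the dominant; dominant seventh chord there is V7.
Db-F-Ab has root Db, degree 6 in F minor, so VI.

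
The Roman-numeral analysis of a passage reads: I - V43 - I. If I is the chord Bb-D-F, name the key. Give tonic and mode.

Bb major

The chord Bb is a major triad rooted on Bb; its label is I.
If Bb is scale degree 1 and the mode makes that degree carry a major triad, the tonic is Bb and the mode is major.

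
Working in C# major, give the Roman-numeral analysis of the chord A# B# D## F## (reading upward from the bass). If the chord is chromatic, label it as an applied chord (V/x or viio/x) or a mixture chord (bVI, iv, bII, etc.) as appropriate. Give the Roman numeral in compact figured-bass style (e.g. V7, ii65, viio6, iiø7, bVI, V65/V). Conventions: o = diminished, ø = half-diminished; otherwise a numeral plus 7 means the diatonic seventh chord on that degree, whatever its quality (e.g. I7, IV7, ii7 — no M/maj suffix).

V42/iii

Stacked in thirds the chord is B#-D##-F##-A#: a dominant seventh chord on B#.
B# is not a diatonic chord root with this quality in C# major, but it lies a perfect fifth above E# (iii), so the chord functions as an applied dominant of iii.
With A# in the bass the chord is in third inversion, so the figured bass is 42.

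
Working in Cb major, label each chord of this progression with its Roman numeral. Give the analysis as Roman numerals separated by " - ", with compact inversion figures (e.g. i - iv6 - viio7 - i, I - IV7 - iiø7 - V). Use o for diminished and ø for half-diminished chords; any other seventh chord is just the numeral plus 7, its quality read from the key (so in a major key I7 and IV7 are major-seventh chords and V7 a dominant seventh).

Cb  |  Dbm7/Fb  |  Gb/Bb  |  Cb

Cb: root Cb is the tonic; major triad there is I.
Dbm7/Fb has root Db, degree 2 in Cb major, so ii65.
Gb/Bb: root Gb is the dominant; major triad there is V6.
Cb: root Cb is the tonic; major triad there is I.

I - ii65 - V6 - I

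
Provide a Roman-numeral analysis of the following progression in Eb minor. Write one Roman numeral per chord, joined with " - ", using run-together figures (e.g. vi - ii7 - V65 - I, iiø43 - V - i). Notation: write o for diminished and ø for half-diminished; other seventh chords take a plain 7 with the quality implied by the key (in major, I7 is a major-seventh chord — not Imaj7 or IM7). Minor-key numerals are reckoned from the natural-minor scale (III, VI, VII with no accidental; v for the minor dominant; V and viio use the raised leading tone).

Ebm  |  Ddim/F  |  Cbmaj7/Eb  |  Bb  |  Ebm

i - viio6 - VI65 - V - i

Ebm has root Eb, degree 1 in Eb minor, so i.
Ddim/F: root D is the leading tone; diminished triad there is viio6.
Cbmaj7/Eb: root Cb is the submediant; major seventh chord there is VI65.
Bb: root Bb is the dominant; major triad there is V.
Ebm: root Eb is the tonic; minor triad there is i.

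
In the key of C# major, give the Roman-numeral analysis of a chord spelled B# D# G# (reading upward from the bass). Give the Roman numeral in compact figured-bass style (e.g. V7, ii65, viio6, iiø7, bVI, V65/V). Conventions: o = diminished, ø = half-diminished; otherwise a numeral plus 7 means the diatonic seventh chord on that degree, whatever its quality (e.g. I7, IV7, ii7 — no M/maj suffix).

V6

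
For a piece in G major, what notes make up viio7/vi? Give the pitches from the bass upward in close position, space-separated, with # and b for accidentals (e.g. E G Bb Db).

D# F# A C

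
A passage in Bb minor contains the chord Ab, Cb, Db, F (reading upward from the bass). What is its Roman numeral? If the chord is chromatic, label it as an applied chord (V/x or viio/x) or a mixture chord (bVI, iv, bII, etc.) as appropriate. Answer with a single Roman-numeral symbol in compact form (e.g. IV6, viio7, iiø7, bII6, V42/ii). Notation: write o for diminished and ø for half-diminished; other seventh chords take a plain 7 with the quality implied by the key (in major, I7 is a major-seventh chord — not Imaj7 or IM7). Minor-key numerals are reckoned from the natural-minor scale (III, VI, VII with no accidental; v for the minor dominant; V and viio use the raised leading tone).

The pitches Db-F-Ab-Cb form a dominant seventh chord rooted on Db.
Db is not a diatonic chord root with this quality in Bb minor, but it lies a perfect fifth above Gb (VI), so the chord functions as an applied dominant of VI.
With Ab in the bass the chord is in second inversion, so the figured bass is 43.

V43/VI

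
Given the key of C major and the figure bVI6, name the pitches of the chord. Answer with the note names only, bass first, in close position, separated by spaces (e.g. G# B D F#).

bVI6 is a major triad on the lowered sixth degree, borrowed from the parallel minor. In C major that root is Ab.
So the chord is Ab-C-Eb.
The figured bass 6 indicates first inversion, placing the third (C) in the bass: C-Eb-Ab.

C Eb Ab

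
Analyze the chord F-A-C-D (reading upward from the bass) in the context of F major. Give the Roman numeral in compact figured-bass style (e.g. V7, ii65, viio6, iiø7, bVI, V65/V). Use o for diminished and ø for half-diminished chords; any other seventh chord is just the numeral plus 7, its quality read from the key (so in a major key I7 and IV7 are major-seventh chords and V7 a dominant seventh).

vi65

The pitches D-F-A-C form a minor seventh chord rooted on D.
D is scale degree 6 in F major, and a minor seventh chord on that degree is written vi7.
With F in the bass the chord is in first inversion, so the figured bass is 65.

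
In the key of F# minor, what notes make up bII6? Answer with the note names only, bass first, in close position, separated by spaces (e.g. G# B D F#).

B D G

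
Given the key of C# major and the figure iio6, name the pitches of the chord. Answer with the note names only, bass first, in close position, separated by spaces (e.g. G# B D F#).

iio6 is the diminished supertonic triad, borrowed from the parallel minor. In C# major that root is D#.
So the chord is D#-F#-A, a diminished triad.
The figured bass 6 indicates first inversion, placing the third (F#) in the bass: F#-A-D#.

F# A D#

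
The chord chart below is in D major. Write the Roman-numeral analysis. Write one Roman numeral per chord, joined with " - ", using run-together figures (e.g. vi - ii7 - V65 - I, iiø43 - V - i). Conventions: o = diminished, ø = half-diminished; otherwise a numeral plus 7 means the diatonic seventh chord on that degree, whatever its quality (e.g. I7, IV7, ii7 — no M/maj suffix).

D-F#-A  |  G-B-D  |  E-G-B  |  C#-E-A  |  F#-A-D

I - IV - ii - V6 - I6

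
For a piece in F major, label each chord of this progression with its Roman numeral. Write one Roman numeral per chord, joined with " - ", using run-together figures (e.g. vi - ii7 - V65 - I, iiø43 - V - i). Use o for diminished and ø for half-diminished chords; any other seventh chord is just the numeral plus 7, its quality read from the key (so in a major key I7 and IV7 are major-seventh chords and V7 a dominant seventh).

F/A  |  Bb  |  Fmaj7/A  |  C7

I6 - IV - I65 - V7

F/A: major triad on F = scale degree 1 → I6.
Bb has root Bb, degree 4 in F major, so IV.
Fmaj7/A: major seventh chord on F = scale degree 1 → I65.
C7: dominant seventh chord on C = scale degree 5 → V7.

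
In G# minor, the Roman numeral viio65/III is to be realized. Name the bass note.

The applied chord viio65/III is rooted on A#: A#-C#-E-G.
The figure 65 means first inversion — the third is in the bass.

C#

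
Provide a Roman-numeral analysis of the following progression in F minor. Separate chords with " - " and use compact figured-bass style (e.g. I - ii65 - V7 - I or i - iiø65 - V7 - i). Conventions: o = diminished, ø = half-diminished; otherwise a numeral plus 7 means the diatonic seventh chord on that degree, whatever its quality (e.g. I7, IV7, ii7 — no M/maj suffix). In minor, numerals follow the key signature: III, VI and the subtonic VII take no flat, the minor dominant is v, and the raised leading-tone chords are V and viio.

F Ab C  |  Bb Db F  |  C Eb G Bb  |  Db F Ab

F-Ab-C: root F is the tonic; minor triad there is i.
Bb-Db-F has root Bb, degree 4 in F minor, so iv.
C-Eb-G-Bb: minor seventh chord on C = scale degree 5 → v7.
Db-F-Ab has root Db, degree 6 in F minor, so VI.

i - iv - v7 - VI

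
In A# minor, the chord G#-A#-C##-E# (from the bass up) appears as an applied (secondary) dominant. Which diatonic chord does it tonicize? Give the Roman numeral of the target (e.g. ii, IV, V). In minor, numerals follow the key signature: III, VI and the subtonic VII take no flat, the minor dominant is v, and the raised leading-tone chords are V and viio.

iv

The chord is a dominant seventh chord on A#.
A dominant resolves down a perfect fifth: A# → D#. In A# minor, D# is scale degree 4, i.e. iv.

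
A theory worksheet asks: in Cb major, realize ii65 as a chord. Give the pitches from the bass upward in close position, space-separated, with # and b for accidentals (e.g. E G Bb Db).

The numeral's case and figure indicate a minor seventh chord. In Cb major its root, scale degree 2, is Db.
That chord is spelled Db-Fb-Ab-Cb.
The figured bass 65 indicates first inversion, placing the third (Fb) in the bass: Fb-Ab-Cb-Db.

Fb Ab Cb Db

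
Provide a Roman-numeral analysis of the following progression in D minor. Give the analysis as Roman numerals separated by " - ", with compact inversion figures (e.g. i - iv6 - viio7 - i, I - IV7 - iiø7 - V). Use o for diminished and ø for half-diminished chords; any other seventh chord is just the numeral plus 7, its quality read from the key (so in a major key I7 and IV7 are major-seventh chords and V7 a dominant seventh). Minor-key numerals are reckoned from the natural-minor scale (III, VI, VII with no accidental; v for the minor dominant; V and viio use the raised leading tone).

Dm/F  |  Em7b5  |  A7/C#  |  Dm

i6 - iiø7 - V65 - i

Dm/F: minor triad on D = scale degree 1 → i6.
Em7b5: half-diminished seventh chord on E = scale degree 2 → iiø7.
A7/C#: dominant seventh chord on A = scale degree 5 → V65.
Dm: root D is the tonic; minor triad there is i.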